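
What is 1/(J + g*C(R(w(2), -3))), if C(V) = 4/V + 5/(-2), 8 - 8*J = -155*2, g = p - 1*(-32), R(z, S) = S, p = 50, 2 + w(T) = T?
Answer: -12/3295 ≈ -0.0036419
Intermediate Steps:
w(T) = -2 + T
g = 82 (g = 50 - 1*(-32) = 50 + 32 = 82)
J = 159/4 (J = 1 - (-155)*2/8 = 1 - ⅛*(-310) = 1 + 155/4 = 159/4 ≈ 39.750)
C(V) = -5/2 + 4/V (C(V) = 4/V + 5*(-½) = 4/V - 5/2 = -5/2 + 4/V)
1/(J + g*C(R(w(2), -3))) = 1/(159/4 + 82*(-5/2 + 4/(-3))) = 1/(159/4 + 82*(-5/2 + 4*(-⅓))) = 1/(159/4 + 82*(-5/2 - 4/3)) = 1/(159/4 + 82*(-23/6)) = 1/(159/4 - 943/3) = 1/(-3295/12) = -12/3295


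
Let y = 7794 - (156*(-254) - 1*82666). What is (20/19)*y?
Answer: 2601680/19 ≈ 1.3693e+5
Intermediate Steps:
y = 130084 (y = 7794 - (-39624 - 82666) = 7794 - 1*(-122290) = 7794 + 122290 = 130084)
(20/19)*y = (20/19)*130084 = 2601680/19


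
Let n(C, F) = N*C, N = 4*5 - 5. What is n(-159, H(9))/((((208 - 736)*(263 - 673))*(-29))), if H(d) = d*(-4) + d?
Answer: 159/418528 ≈ 0.00037990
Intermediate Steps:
N = 15 (N = 20 - 5 = 15)
H(d) = -3*d (H(d) = -4*d + d = -3*d)
n(C, F) = 15*C
n(-159, H(9))/((((208 - 736)*(263 - 673))*(-29))) = (15*(-159))/((((208 - 736)*(263 - 673))*(-29))) = -2385/(-528*(-410)*(-29)) = -2385/(216480*(-29)) = -2385/(-6277920) = -2385*(-1/6277920) = 159/418528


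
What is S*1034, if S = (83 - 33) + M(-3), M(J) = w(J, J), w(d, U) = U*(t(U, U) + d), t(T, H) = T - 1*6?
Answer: 88924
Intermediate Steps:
t(T, H) = -6 + T (t(T, H) = T - 6 = -6 + T)
w(d, U) = U*(-6 + U + d) (w(d, U) = U*((-6 + U) + d) = U*(-6 + U + d))
M(J) = J*(-6 + 2*J) (M(J) = J*(-6 + J + J) = J*(-6 + 2*J))
S = 86 (S = (83 - 33) + 2*(-3)*(-3 - 3) = 50 + 2*(-3)*(-6) = 50 + 36 = 86)
S*1034 = 86*1034 = 88924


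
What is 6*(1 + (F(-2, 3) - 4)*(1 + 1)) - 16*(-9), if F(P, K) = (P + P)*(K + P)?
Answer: 54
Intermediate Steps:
F(P, K) = 2*P*(K + P) (F(P, K) = (2*P)*(K + P) = 2*P*(K + P))
6*(1 + (F(-2, 3) - 4)*(1 + 1)) - 16*(-9) = 6*(1 + (2*(-2)*(3 - 2) - 4)*(1 + 1)) - 16*(-9) = 6*(1 + (2*(-2)*1 - 4)*2) - 1*(-144) = 6*(1 + (-4 - 4)*2) + 144 = 6*(1 - 8*2) + 144 = 6*(1 - 16) + 144 = 6*(-15) + 144 = -90 + 144 = 54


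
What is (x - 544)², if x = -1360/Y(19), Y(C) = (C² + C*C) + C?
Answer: 163591127296/549081 ≈ 2.9794e+5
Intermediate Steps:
Y(C) = C + 2*C² (Y(C) = (C² + C²) + C = 2*C² + C = C + 2*C²)
x = -1360/741 (x = -1360*1/(19*(1 + 2*19)) = -1360*1/(19*(1 + 38)) = -1360/(19*39) = -1360/741 ≈ -1.8354)
(x - 544)² = (-1360/741 - 544)² = (-404464/741)² = 163591127296/549081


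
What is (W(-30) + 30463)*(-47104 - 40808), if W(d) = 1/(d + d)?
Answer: -13390308954/5 ≈ -2.6781e+9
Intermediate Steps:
W(d) = 1/(2*d)
(W(-30) + 30463)*(-47104 - 40808) = ((½)/(-30) + 30463)*(-47104 - 40808) = ((½)*(-1/30) + 30463)*(-87912) = (-1/60 + 30463)*(-87912) = (1827779/60)*(-87912) = -13390308954/5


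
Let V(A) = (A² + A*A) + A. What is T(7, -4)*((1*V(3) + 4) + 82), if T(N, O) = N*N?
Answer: 5243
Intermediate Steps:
V(A) = A + 2*A² (V(A) = (A² + A²) + A = 2*A² + A = A + 2*A²)
T(N, O) = N²
T(7, -4)*((1*V(3) + 4) + 82) = 7²*((1*(3*(1 + 2*3)) + 4) + 82) = 49*((1*(3*(1 + 6)) + 4) + 82) = 49*((1*(3*7) + 4) + 82) = 49*((1*21 + 4) + 82) = 49*((21 + 4) + 82) = 49*(25 + 82) = 49*107 = 5243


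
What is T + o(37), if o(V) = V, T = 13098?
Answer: 13135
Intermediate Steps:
T + o(37) = 13098 + 37 = 13135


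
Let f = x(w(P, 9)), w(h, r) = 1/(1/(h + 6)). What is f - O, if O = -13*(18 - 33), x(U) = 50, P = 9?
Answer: -145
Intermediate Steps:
w(h, r) = 6 + h (w(h, r) = 1/(1/(6 + h)) = 6 + h)
f = 50
O = 195 (O = -13*(-15) = 195)
f - O = 50 - 1*195 = 50 - 195 = -145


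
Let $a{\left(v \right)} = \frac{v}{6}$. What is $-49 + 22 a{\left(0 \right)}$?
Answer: $-49$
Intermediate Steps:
$a{\left(v \right)} = \frac{v}{6}$ ($a{\left(v \right)} = v \frac{1}{6} = \frac{v}{6}$)
$-49 + 22 a{\left(0 \right)} = -49 + 22 \cdot \frac{1}{6} \cdot 0 = -49 + 22 \cdot 0 = -49 + 0 = -49$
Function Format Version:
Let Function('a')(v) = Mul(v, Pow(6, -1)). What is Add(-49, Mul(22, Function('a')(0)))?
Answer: -49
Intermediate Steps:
Function('a')(v) = Mul(Rational(1, 6), v) (Function('a')(v) = Mul(v, Rational(1, 6)) = Mul(Rational(1, 6), v))
Add(-49, Mul(22, Function('a')(0))) = Add(-49, Mul(22, Mul(Rational(1, 6), 0))) = Add(-49, Mul(22, 0)) = Add(-49, 0) = -49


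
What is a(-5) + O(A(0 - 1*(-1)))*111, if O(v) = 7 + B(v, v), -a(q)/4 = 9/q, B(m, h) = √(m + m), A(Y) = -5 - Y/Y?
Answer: 3921/5 + 222*I*√3 ≈ 784.2 + 384.52*I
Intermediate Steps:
A(Y) = -6 (A(Y) = -5 - 1*1 = -5 - 1 = -6)
B(m, h) = √2*√m (B(m, h) = √(2*m) = √2*√m)
a(q) = -36/q
O(v) = 7 + √2*√v
a(-5) + O(A(0 - 1*(-1)))*111 = -36/(-5) + (7 + √2*√(-6))*111 = -36*(-⅕) + (7 + √2*(I*√6))*111 = 36/5 + (7 + 2*I*√3)*111 = 36/5 + (777 + 222*I*√3) = 3921/5 + 222*I*√3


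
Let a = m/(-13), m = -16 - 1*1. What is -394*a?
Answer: -6698/13 ≈ -515.23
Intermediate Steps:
m = -17 (m = -16 - 1 = -17)
a = 17/13 (a = -17/(-13) = -17*(-1/13) = 17/13 ≈ 1.3077)
-394*a = -394*17/13 = -6698/13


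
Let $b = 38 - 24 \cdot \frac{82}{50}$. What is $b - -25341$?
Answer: $\frac{633491}{25} \approx 25340.0$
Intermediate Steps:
$b = - \frac{34}{25}$ ($b = 38 - 24 \cdot 82 \cdot \frac{1}{50} = 38 - \frac{984}{25} = - \frac{34}{25} \approx -1.36$)
$b - -25341 = - \frac{34}{25} - -25341 = - \frac{34}{25} + 25341 = \frac{633491}{25}$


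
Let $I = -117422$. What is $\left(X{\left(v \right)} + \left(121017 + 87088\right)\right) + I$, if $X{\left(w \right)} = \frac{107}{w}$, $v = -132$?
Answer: $\frac{11970049}{132} \approx 90682.0$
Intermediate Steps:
$\left(X{\left(v \right)} + \left(121017 + 87088\right)\right) + I = \left(\frac{107}{-132} + \left(121017 + 87088\right)\right) - 117422 = \left(107 \left(- \frac{1}{132}\right) + 208105\right) - 117422 = \left(- \frac{107}{132} + 208105\right) - 117422 = \frac{27469753}{132} - 117422 = \frac{11970049}{132}$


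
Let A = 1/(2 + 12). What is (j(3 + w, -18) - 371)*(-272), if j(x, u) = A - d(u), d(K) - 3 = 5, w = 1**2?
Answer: 721480/7 ≈ 1.0307e+5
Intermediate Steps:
w = 1
A = 1/14 ≈ 0.071429
d(K) = 8 (d(K) = 3 + 5 = 8)
j(x, u) = -111/14 (j(x, u) = 1/14 - 1*8 = 1/14 - 8 = -111/14)
(j(3 + w, -18) - 371)*(-272) = (-111/14 - 371)*(-272) = -5305/14*(-272) = 721480/7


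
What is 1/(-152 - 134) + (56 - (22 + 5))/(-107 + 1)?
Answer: -2100/7579 ≈ -0.27708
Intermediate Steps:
1/(-152 - 134) + (56 - (22 + 5))/(-107 + 1) = 1/(-286) + (56 - 1*27)/(-106) = -1/286 + (56 - 27)*(-1/106) = -1/286 + 29*(-1/106) = -1/286 - 29/106 = -2100/7579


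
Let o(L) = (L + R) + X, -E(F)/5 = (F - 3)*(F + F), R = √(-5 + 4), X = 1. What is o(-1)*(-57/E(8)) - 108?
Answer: -108 + 57*I/400 ≈ -108.0 + 0.1425*I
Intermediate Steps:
R = I (R = √(-1) = I ≈ 1.0*I)
E(F) = -10*F*(-3 + F) (E(F) = -5*(F - 3)*(F + F) = -5*(-3 + F)*2*F = -10*F*(-3 + F))
o(L) = 1 + I + L (o(L) = (L + I) + 1 = (I + L) + 1 = 1 + I + L)
o(-1)*(-57/E(8)) - 108 = (1 + I - 1)*(-57*1/(80*(3 - 1*8))) - 108 = I*(-57*1/(80*(3 - 8))) - 108 = I*(-57/(10*8*(-5))) - 108 = I*(-57/(-400)) - 108 = I*(-57*(-1/400)) - 108 = I*(57/400) - 108 = 57*I/400 - 108 = -108 + 57*I/400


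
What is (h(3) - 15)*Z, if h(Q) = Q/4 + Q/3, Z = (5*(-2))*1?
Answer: 265/2 ≈ 132.50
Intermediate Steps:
Z = -10 (Z = -10*1 = -10)
h(Q) = 7*Q/12 (h(Q) = Q*(¼) + Q*(⅓) = Q/4 + Q/3 = 7*Q/12)
(h(3) - 15)*Z = ((7/12)*3 - 15)*(-10) = (7/4 - 15)*(-10) = -53/4*(-10) = 265/2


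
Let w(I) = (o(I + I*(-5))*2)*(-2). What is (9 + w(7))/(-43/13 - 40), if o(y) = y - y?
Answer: -117/563 ≈ -0.20782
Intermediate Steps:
o(y) = 0
w(I) = 0 (w(I) = (0*2)*(-2) = 0*(-2) = 0)
(9 + w(7))/(-43/13 - 40) = (9 + 0)/(-43/13 - 40) = 9/(-43*1/13 - 40) = 9/(-43/13 - 40) = 9/(-563/13) = 9*(-13/563) = -117/563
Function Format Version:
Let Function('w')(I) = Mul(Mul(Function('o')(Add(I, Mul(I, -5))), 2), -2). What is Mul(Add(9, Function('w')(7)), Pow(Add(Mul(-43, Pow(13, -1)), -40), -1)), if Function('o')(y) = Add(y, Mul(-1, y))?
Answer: Rational(-117, 563) ≈ -0.20782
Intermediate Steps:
Function('o')(y) = 0
Function('w')(I) = 0 (Function('w')(I) = Mul(Mul(0, 2), -2) = Mul(0, -2) = 0)
Mul(Add(9, Function('w')(7)), Pow(Add(Mul(-43, Pow(13, -1)), -40), -1)) = Mul(Add(9, 0), Pow(Add(Mul(-43, Pow(13, -1)), -40), -1)) = Mul(9, Pow(Add(Mul(-43, Rational(1, 13)), -40), -1)) = Mul(9, Pow(Add(Rational(-43, 13), -40), -1)) = Mul(9, Pow(Rational(-563, 13), -1)) = Mul(9, Rational(-13, 563)) = Rational(-117, 563)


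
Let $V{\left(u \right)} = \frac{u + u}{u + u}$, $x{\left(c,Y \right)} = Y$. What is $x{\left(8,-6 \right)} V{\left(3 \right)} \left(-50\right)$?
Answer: $300$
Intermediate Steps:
$V{\left(u \right)} = 1$ ($V{\left(u \right)} = \frac{2 u}{2 u} = 2 u \frac{1}{2 u} = 1$)
$x{\left(8,-6 \right)} V{\left(3 \right)} \left(-50\right) = \left(-6\right) 1 \left(-50\right) = \left(-6\right) \left(-50\right) = 300$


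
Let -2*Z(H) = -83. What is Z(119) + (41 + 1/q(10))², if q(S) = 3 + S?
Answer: 584339/338 ≈ 1728.8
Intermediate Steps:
Z(H) = 83/2 (Z(H) = -½*(-83) = 83/2)
Z(119) + (41 + 1/q(10))² = 83/2 + (41 + 1/(3 + 10))² = 83/2 + (41 + 1/13)² = 83/2 + (534/13)² = 83/2 + 285156/169 = 584339/338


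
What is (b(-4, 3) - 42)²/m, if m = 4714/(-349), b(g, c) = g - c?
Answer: -837949/4714 ≈ -177.76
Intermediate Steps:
m = -4714/349 (m = 4714*(-1/349) = -4714/349 ≈ -13.507)
(b(-4, 3) - 42)²/m = ((-4 - 1*3) - 42)²/(-4714/349) = ((-4 - 3) - 42)²*(-349/4714) = (-7 - 42)²*(-349/4714) = (-49)²*(-349/4714) = 2401*(-349/4714) = -837949/4714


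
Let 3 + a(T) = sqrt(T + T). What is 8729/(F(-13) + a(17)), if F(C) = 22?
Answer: 165851/327 - 8729*sqrt(34)/327 ≈ 351.54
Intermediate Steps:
a(T) = -3 + sqrt(2)*sqrt(T) (a(T) = -3 + sqrt(T + T) = -3 + sqrt(2*T) = -3 + sqrt(2)*sqrt(T))
8729/(F(-13) + a(17)) = 8729/(22 + (-3 + sqrt(2)*sqrt(17))) = 8729/(22 + (-3 + sqrt(34))) = 8729/(19 + sqrt(34))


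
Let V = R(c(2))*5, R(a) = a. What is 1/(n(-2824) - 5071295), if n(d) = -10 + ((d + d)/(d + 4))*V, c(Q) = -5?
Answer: -141/715061065 ≈ -1.9719e-7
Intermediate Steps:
V = -25 (V = -5*5 = -25)
n(d) = -10 - 50*d/(4 + d) (n(d) = -10 + ((d + d)/(d + 4))*(-25) = -10 + ((2*d)/(4 + d))*(-25) = -10 + (2*d/(4 + d))*(-25) = -10 - 50*d/(4 + d))
1/(n(-2824) - 5071295) = 1/(20*(-2 - 3*(-2824))/(4 - 2824) - 5071295) = 1/(20*(-2 + 8472)/(-2820) - 5071295) = 1/(20*(-1/2820)*8470 - 5071295) = 1/(-8470/141 - 5071295) = 1/(-715061065/141) = -141/715061065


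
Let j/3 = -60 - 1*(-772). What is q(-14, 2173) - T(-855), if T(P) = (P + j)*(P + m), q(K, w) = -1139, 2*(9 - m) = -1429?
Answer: 334625/2 ≈ 1.6731e+5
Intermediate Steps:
m = 1447/2 (m = 9 - ½*(-1429) = 9 + 1429/2 = 1447/2 ≈ 723.50)
j = 2136 (j = 3*(-60 - 1*(-772)) = 3*(-60 + 772) = 3*712 = 2136)
T(P) = (2136 + P)*(1447/2 + P) (T(P) = (P + 2136)*(P + 1447/2) = (2136 + P)*(1447/2 + P))
q(-14, 2173) - T(-855) = -1139 - (1545396 + (-855)² + (5719/2)*(-855)) = -1139 - (1545396 + 731025 - 4889745/2) = -1139 - 1*(-336903/2) = -1139 + 336903/2 = 334625/2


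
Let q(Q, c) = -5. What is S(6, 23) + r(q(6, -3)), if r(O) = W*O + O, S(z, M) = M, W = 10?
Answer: -32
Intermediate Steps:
r(O) = 11*O (r(O) = 10*O + O = 11*O)
S(6, 23) + r(q(6, -3)) = 23 + 11*(-5) = 23 - 55 = -32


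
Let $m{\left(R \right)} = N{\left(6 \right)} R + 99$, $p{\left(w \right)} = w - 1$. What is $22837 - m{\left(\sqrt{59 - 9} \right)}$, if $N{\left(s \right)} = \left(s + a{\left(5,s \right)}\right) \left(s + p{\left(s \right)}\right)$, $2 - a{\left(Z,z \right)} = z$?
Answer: $22738 - 110 \sqrt{2} \approx 22582.0$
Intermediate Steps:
$a{\left(Z,z \right)} = 2 - z$
$p{\left(w \right)} = -1 + w$ ($p{\left(w \right)} = w - 1 = -1 + w$)
$N{\left(s \right)} = -2 + 4 s$ ($N{\left(s \right)} = \left(s - \left(-2 + s\right)\right) \left(s + \left(-1 + s\right)\right) = 2 \left(-1 + 2 s\right) = -2 + 4 s$)
$m{\left(R \right)} = 99 + 22 R$ ($m{\left(R \right)} = \left(-2 + 4 \cdot 6\right) R + 99 = \left(-2 + 24\right) R + 99 = 22 R + 99 = 99 + 22 R$)
$22837 - m{\left(\sqrt{59 - 9} \right)} = 22837 - \left(99 + 22 \sqrt{59 - 9}\right) = 22837 - \left(99 + 22 \sqrt{50}\right) = 22837 - \left(99 + 22 \cdot 5 \sqrt{2}\right) = 22837 - \left(99 + 110 \sqrt{2}\right) = 22738 - 110 \sqrt{2}$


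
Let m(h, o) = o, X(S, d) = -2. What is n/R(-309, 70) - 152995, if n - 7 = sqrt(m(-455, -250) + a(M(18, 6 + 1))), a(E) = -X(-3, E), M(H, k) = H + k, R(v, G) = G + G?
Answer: -3059899/20 + I*sqrt(62)/70 ≈ -1.53e+5 + 0.11249*I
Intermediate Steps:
R(v, G) = 2*G
a(E) = 2 (a(E) = -1*(-2) = 2)
n = 7 + 2*I*sqrt(62) (n = 7 + sqrt(-250 + 2) = 7 + sqrt(-248) = 7 + 2*I*sqrt(62) ≈ 7.0 + 15.748*I)
n/R(-309, 70) - 152995 = (7 + 2*I*sqrt(62))/((2*70)) - 152995 = (7 + 2*I*sqrt(62))/140 - 152995 = (7 + 2*I*sqrt(62))*(1/140) - 152995 = (1/20 + I*sqrt(62)/70) - 152995 = -3059899/20 + I*sqrt(62)/70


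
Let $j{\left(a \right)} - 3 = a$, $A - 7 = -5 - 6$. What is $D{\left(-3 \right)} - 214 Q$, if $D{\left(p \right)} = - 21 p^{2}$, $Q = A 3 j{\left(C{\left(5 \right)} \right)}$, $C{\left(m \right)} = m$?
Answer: $20355$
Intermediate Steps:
$A = -4$ ($A = 7 - 11 = -4$)
$j{\left(a \right)} = 3 + a$
$Q = -96$ ($Q = \left(-4\right) 3 \left(3 + 5\right) = \left(-12\right) 8 = -96$)
$D{\left(-3 \right)} - 214 Q = - 21 \left(-3\right)^{2} - -20544 = \left(-21\right) 9 + 20544 = -189 + 20544 = 20355$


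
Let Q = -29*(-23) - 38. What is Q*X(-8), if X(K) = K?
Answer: -5032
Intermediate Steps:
Q = 629 (Q = 667 - 38 = 629)
Q*X(-8) = 629*(-8) = -5032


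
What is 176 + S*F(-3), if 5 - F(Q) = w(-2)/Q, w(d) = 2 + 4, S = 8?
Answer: 232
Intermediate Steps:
w(d) = 6
F(Q) = 5 - 6/Q
176 + S*F(-3) = 176 + 8*(5 - 6/(-3)) = 176 + 8*(5 - 6*(-1/3)) = 176 + 8*(5 + 2) = 176 + 8*7 = 176 + 56 = 232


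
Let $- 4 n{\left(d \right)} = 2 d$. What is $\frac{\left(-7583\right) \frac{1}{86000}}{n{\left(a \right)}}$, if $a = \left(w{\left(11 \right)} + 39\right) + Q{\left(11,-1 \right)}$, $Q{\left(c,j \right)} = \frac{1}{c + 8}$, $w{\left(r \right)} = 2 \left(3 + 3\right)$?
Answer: $\frac{144077}{41710000} \approx 0.0034543$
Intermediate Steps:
$w{\left(r \right)} = 12$ ($w{\left(r \right)} = 2 \cdot 6 = 12$)
$Q{\left(c,j \right)} = \frac{1}{8 + c}$
$a = \frac{970}{19}$ ($a = \left(12 + 39\right) + \frac{1}{8 + 11} = 51 + \frac{1}{19} = \frac{970}{19} \approx 51.053$)
$n{\left(d \right)} = - \frac{d}{2}$ ($n{\left(d \right)} = - \frac{2 d}{4} = - \frac{d}{2}$)
$\frac{\left(-7583\right) \frac{1}{86000}}{n{\left(a \right)}} = \frac{\left(-7583\right) \frac{1}{86000}}{\left(- \frac{1}{2}\right) \frac{970}{19}} = \frac{\left(-7583\right) \frac{1}{86000}}{- \frac{485}{19}} = \left(- \frac{7583}{86000}\right) \left(- \frac{19}{485}\right) = \frac{144077}{41710000}$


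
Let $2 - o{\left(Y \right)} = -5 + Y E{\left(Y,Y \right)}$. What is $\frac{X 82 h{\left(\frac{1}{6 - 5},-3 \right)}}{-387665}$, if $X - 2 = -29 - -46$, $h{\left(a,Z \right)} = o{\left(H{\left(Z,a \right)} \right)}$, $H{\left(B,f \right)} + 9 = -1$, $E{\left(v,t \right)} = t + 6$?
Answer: $\frac{51414}{387665} \approx 0.13262$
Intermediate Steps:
$E{\left(v,t \right)} = 6 + t$
$H{\left(B,f \right)} = -10$ ($H{\left(B,f \right)} = -9 - 1 = -10$)
$o{\left(Y \right)} = 7 - Y \left(6 + Y\right)$ ($o{\left(Y \right)} = 2 - \left(-5 + Y \left(6 + Y\right)\right) = 7 - Y \left(6 + Y\right)$)
$h{\left(a,Z \right)} = -33$ ($h{\left(a,Z \right)} = 7 - - 10 \left(6 - 10\right) = 7 - \left(-10\right) \left(-4\right) = 7 - 40 = -33$)
$X = 19$ ($X = 2 - -17 = 2 + \left(-29 + 46\right) = 2 + 17 = 19$)
$\frac{X 82 h{\left(\frac{1}{6 - 5},-3 \right)}}{-387665} = \frac{19 \cdot 82 \left(-33\right)}{-387665} = 1558 \left(-33\right) \left(- \frac{1}{387665}\right) = \left(-51414\right) \left(- \frac{1}{387665}\right) = \frac{51414}{387665}$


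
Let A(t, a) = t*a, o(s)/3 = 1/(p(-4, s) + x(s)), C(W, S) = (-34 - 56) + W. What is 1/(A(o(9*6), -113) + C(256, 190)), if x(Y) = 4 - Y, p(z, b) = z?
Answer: 18/3101 ≈ 0.0058046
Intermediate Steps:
C(W, S) = -90 + W
o(s) = -3/s (o(s) = 3/(-4 + (4 - s)) = 3/((-s)) = 3*(-1/s) = -3/s)
A(t, a) = a*t
1/(A(o(9*6), -113) + C(256, 190)) = 1/(-(-339)/(9*6) + (-90 + 256)) = 1/(-(-339)/54 + 166) = 1/(-113*(-1/18) + 166) = 1/(113/18 + 166) = 1/(3101/18) = 18/3101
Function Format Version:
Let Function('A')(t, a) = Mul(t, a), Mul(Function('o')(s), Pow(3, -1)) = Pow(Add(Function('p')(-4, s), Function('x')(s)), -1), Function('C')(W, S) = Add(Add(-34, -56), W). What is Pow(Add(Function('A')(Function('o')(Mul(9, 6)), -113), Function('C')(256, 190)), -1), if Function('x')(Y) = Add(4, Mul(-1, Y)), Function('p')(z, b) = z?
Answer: Rational(18, 3101) ≈ 0.0058046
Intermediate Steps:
Function('C')(W, S) = Add(-90, W)
Function('o')(s) = Mul(-3, Pow(s, -1)) (Function('o')(s) = Mul(3, Pow(Add(-4, Add(4, Mul(-1, s))), -1)) = Mul(3, Pow(Mul(-1, s), -1)) = Mul(3, Mul(-1, Pow(s, -1))) = Mul(-3, Pow(s, -1)))
Function('A')(t, a) = Mul(a, t)
Pow(Add(Function('A')(Function('o')(Mul(9, 6)), -113), Function('C')(256, 190)), -1) = Pow(Add(Mul(-113, Mul(-3, Pow(Mul(9, 6), -1))), Add(-90, 256)), -1) = Pow(Add(Mul(-113, Mul(-3, Pow(54, -1))), 166), -1) = Pow(Add(Mul(-113, Mul(-3, Rational(1, 54))), 166), -1) = Pow(Add(Mul(-113, Rational(-1, 18)), 166), -1) = Pow(Add(Rational(113, 18), 166), -1) = Pow(Rational(3101, 18), -1) = Rational(18, 3101)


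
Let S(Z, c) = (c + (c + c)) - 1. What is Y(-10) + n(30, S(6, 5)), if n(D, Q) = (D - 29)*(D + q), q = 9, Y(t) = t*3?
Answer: 9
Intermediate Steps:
Y(t) = 3*t
S(Z, c) = -1 + 3*c (S(Z, c) = (c + 2*c) - 1 = 3*c - 1 = -1 + 3*c)
n(D, Q) = (-29 + D)*(9 + D) (n(D, Q) = (D - 29)*(D + 9) = (-29 + D)*(9 + D))
Y(-10) + n(30, S(6, 5)) = 3*(-10) + (-261 + 30**2 - 20*30) = -30 + (-261 + 900 - 600) = -30 + 39 = 9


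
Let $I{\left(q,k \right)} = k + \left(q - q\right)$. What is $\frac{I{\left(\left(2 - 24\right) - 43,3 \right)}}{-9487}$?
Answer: $- \frac{3}{9487} \approx -0.00031622$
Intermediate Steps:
$I{\left(q,k \right)} = k$ ($I{\left(q,k \right)} = k + 0 = k$)
$\frac{I{\left(\left(2 - 24\right) - 43,3 \right)}}{-9487} = \frac{3}{-9487} = 3 \left(- \frac{1}{9487}\right) = - \frac{3}{9487}$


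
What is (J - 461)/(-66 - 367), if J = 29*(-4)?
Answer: 577/433 ≈ 1.3326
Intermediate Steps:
J = -116
(J - 461)/(-66 - 367) = (-116 - 461)/(-66 - 367) = -577/(-433) = -577*(-1/433) = 577/433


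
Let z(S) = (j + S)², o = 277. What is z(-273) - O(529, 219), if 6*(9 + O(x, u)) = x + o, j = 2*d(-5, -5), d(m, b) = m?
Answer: 239891/3 ≈ 79964.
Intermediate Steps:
j = -10 (j = 2*(-5) = -10)
O(x, u) = 223/6 + x/6 (O(x, u) = -9 + (x + 277)/6 = -9 + (277 + x)/6 = -9 + (277/6 + x/6) = 223/6 + x/6)
z(S) = (-10 + S)²
z(-273) - O(529, 219) = (-10 - 273)² - (223/6 + (⅙)*529) = (-283)² - (223/6 + 529/6) = 80089 - 1*376/3 = 80089 - 376/3 = 239891/3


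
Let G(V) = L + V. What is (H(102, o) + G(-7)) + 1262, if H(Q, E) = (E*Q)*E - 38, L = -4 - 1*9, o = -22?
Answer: 50572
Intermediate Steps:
L = -13 (L = -4 - 9 = -13)
H(Q, E) = -38 + Q*E² (H(Q, E) = Q*E² - 38 = -38 + Q*E²)
G(V) = -13 + V
(H(102, o) + G(-7)) + 1262 = ((-38 + 102*(-22)²) + (-13 - 7)) + 1262 = ((-38 + 102*484) - 20) + 1262 = ((-38 + 49368) - 20) + 1262 = (49330 - 20) + 1262 = 49310 + 1262 = 50572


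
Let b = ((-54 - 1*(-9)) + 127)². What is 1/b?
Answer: 1/6724 ≈ 0.00014872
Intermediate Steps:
b = 6724 (b = ((-54 + 9) + 127)² = (-45 + 127)² = 82² = 6724)
1/b = 1/6724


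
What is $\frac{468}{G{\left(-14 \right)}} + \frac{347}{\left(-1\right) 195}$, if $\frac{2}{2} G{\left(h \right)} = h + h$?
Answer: $- \frac{25244}{1365} \approx -18.494$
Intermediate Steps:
$G{\left(h \right)} = 2 h$ ($G{\left(h \right)} = h + h = 2 h$)
$\frac{468}{G{\left(-14 \right)}} + \frac{347}{\left(-1\right) 195} = \frac{468}{2 \left(-14\right)} + \frac{347}{\left(-1\right) 195} = \frac{468}{-28} + \frac{347}{-195} = 468 \left(- \frac{1}{28}\right) + 347 \left(- \frac{1}{195}\right) = - \frac{117}{7} - \frac{347}{195} = - \frac{25244}{1365}$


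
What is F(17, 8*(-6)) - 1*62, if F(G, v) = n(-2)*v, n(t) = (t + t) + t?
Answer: 226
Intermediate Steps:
n(t) = 3*t (n(t) = 2*t + t = 3*t)
F(G, v) = -6*v (F(G, v) = (3*(-2))*v = -6*v)
F(17, 8*(-6)) - 1*62 = -48*(-6) - 1*62 = -6*(-48) - 62 = 288 - 62 = 226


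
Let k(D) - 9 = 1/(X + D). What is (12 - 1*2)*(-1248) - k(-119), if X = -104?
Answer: -2785046/223 ≈ -12489.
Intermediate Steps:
k(D) = 9 + 1/(-104 + D)
(12 - 1*2)*(-1248) - k(-119) = (12 - 1*2)*(-1248) - (-935 + 9*(-119))/(-104 - 119) = (12 - 2)*(-1248) - (-935 - 1071)/(-223) = 10*(-1248) - (-1)*(-2006)/223 = -12480 - 1*2006/223 = -12480 - 2006/223 = -2785046/223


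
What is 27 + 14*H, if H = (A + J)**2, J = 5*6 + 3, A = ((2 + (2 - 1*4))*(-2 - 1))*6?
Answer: 15273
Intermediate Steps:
A = 0 (A = ((2 + (2 - 4))*(-3))*6 = ((2 - 2)*(-3))*6 = (0*(-3))*6 = 0*6 = 0)
J = 33 (J = 30 + 3 = 33)
H = 1089 (H = (0 + 33)**2 = 33**2 = 1089)
27 + 14*H = 27 + 14*1089 = 27 + 15246 = 15273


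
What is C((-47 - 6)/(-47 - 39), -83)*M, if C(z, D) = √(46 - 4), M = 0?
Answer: 0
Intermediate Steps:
C(z, D) = √42
C((-47 - 6)/(-47 - 39), -83)*M = √42*0 = 0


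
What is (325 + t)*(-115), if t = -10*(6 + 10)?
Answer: -18975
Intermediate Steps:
t = -160 (t = -10*16 = -160)
(325 + t)*(-115) = (325 - 160)*(-115) = 165*(-115) = -18975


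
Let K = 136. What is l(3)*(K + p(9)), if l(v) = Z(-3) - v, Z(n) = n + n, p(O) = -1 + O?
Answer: -1296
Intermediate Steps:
Z(n) = 2*n
l(v) = -6 - v (l(v) = 2*(-3) - v = -6 - v)
l(3)*(K + p(9)) = (-6 - 1*3)*(136 + (-1 + 9)) = (-6 - 3)*(136 + 8) = -9*144 = -1296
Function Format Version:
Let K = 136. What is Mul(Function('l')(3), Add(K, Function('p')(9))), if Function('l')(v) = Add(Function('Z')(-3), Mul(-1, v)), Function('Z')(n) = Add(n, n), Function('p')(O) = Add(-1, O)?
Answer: -1296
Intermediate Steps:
Function('Z')(n) = Mul(2, n)
Function('l')(v) = Add(-6, Mul(-1, v)) (Function('l')(v) = Add(Mul(2, -3), Mul(-1, v)) = Add(-6, Mul(-1, v)))
Mul(Function('l')(3), Add(K, Function('p')(9))) = Mul(Add(-6, Mul(-1, 3)), Add(136, Add(-1, 9))) = Mul(Add(-6, -3), Add(136, 8)) = Mul(-9, 144) = -1296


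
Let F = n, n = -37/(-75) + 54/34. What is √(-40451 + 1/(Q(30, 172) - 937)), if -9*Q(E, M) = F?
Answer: I*√4678732510282567166/10754729 ≈ 201.12*I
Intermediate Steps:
n = 2654/1275 (n = -37*(-1/75) + 54*(1/34) = 37/75 + 27/17 = 2654/1275 ≈ 2.0816)
F = 2654/1275 ≈ 2.0816
Q(E, M) = -2654/11475 (Q(E, M) = -⅑*2654/1275 = -2654/11475)
√(-40451 + 1/(Q(30, 172) - 937)) = √(-40451 + 1/(-2654/11475 - 937)) = √(-40451 + 1/(-10754729/11475)) = √(-40451 - 11475/10754729) = √(-435039554254/10754729) = I*√4678732510282567166/10754729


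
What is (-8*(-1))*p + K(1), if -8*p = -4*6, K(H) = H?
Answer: 25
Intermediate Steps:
p = 3 (p = -(-1)*6/2 = -⅛*(-24) = 3)
(-8*(-1))*p + K(1) = -8*(-1)*3 + 1 = 8*3 + 1 = 24 + 1 = 25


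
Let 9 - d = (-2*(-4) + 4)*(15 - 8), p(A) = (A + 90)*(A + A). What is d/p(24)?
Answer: -25/1824 ≈ -0.013706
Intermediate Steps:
p(A) = 2*A*(90 + A) (p(A) = (90 + A)*(2*A) = 2*A*(90 + A))
d = -75 (d = 9 - (-2*(-4) + 4)*(15 - 8) = 9 - (8 + 4)*7 = 9 - 12*7 = 9 - 1*84 = 9 - 84 = -75)
d/p(24) = -75*1/(48*(90 + 24)) = -75/(2*24*114) = -75/5472 = -75*1/5472 = -25/1824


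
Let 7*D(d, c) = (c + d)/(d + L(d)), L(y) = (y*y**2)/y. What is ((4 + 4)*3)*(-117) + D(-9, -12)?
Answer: -67393/24 ≈ -2808.0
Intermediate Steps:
L(y) = y**2 (L(y) = y**3/y = y**2)
D(d, c) = (c + d)/(7*(d + d**2)) (D(d, c) = ((c + d)/(d + d**2))/7 = (c + d)/(7*(d + d**2)))
((4 + 4)*3)*(-117) + D(-9, -12) = ((4 + 4)*3)*(-117) + (1/7)*(-12 - 9)/(-9*(1 - 9)) = (8*3)*(-117) + (1/7)*(-1/9)*(-21)/(-8) = 24*(-117) + (1/7)*(-1/9)*(-1/8)*(-21) = -2808 - 1/24 = -67393/24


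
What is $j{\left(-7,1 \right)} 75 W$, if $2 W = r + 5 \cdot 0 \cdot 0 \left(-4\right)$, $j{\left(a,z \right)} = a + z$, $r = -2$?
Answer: $450$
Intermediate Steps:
$W = -1$ ($W = \frac{-2 + 5 \cdot 0 \cdot 0 \left(-4\right)}{2} = \frac{-2 + 5 \cdot 0 \left(-4\right)}{2} = \frac{-2 + 5 \cdot 0}{2} = \frac{-2 + 0}{2} = \frac{1}{2} \left(-2\right) = -1$)
$j{\left(-7,1 \right)} 75 W = \left(-7 + 1\right) 75 \left(-1\right) = \left(-6\right) 75 \left(-1\right) = \left(-450\right) \left(-1\right) = 450$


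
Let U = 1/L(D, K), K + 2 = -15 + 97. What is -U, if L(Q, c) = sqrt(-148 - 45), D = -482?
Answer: I*sqrt(193)/193 ≈ 0.071982*I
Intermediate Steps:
K = 80 (K = -2 + (-15 + 97) = -2 + 82 = 80)
L(Q, c) = I*sqrt(193) (L(Q, c) = sqrt(-193) = I*sqrt(193))
U = -I*sqrt(193)/193 (U = 1/(I*sqrt(193)) = -I*sqrt(193)/193 ≈ -0.071982*I)
-U = -(-1)*I*sqrt(193)/193 = I*sqrt(193)/193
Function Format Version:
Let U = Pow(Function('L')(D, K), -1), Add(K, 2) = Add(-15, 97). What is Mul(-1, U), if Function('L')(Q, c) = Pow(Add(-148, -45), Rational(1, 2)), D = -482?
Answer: Mul(Rational(1, 193), I, Pow(193, Rational(1, 2))) ≈ Mul(0.071982, I)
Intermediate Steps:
K = 80 (K = Add(-2, Add(-15, 97)) = Add(-2, 82) = 80)
Function('L')(Q, c) = Mul(I, Pow(193, Rational(1, 2))) (Function('L')(Q, c) = Pow(-193, Rational(1, 2)) = Mul(I, Pow(193, Rational(1, 2))))
U = Mul(Rational(-1, 193), I, Pow(193, Rational(1, 2))) (U = Pow(Mul(I, Pow(193, Rational(1, 2))), -1) = Mul(Rational(-1, 193), I, Pow(193, Rational(1, 2))) ≈ Mul(-0.071982, I))
Mul(-1, U) = Mul(-1, Mul(Rational(-1, 193), I, Pow(193, Rational(1, 2)))) = Mul(Rational(1, 193), I, Pow(193, Rational(1, 2)))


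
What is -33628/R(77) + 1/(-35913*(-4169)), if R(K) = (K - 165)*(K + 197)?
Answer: 114427904537/82047270756 ≈ 1.3947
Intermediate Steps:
R(K) = (-165 + K)*(197 + K)
-33628/R(77) + 1/(-35913*(-4169)) = -33628/(-32505 + 77² + 32*77) + 1/(-35913*(-4169)) = -33628/(-32505 + 5929 + 2464) - 1/35913*(-1/4169) = -33628/(-24112) + 1/149721297 = -33628*(-1/24112) + 1/149721297 = 8407/6028 + 1/149721297 = 114427904537/82047270756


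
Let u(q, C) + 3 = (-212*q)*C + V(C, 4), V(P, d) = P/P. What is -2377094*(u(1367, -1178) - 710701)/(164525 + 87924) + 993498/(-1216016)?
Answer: -492379836715994663869/153491011592 ≈ -3.2079e+9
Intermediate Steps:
V(P, d) = 1
u(q, C) = -2 - 212*C*q (u(q, C) = -3 + ((-212*q)*C + 1) = -3 + (-212*C*q + 1) = -3 + (1 - 212*C*q) = -2 - 212*C*q)
-2377094*(u(1367, -1178) - 710701)/(164525 + 87924) + 993498/(-1216016) = -2377094*((-2 - 212*(-1178)*1367) - 710701)/(164525 + 87924) + 993498/(-1216016) = -2377094/(252449/((-2 + 341389112) - 710701)) + 993498*(-1/1216016) = -2377094/(252449/(341389110 - 710701)) - 496749/608008 = -2377094/(252449/340678409) - 496749/608008 = -2377094/(252449*(1/340678409)) - 496749/608008 = -2377094/252449/340678409 - 496749/608008 = -2377094*340678409/252449 - 496749/608008 = -809824601963446/252449 - 496749/608008 = -492379836715994663869/153491011592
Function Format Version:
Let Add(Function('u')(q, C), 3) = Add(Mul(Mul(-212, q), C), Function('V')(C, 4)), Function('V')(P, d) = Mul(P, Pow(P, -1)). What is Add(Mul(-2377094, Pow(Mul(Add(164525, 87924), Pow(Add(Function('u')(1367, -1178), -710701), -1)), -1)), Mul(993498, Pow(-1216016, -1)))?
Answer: Rational(-492379836715994663869, 153491011592) ≈ -3.2079e+9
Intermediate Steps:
Function('V')(P, d) = 1
Function('u')(q, C) = Add(-2, Mul(-212, C, q)) (Function('u')(q, C) = Add(-3, Add(Mul(Mul(-212, q), C), 1)) = Add(-3, Add(Mul(-212, C, q), 1)) = Add(-3, Add(1, Mul(-212, C, q))) = Add(-2, Mul(-212, C, q)))
Add(Mul(-2377094, Pow(Mul(Add(164525, 87924), Pow(Add(Function('u')(1367, -1178), -710701), -1)), -1)), Mul(993498, Pow(-1216016, -1))) = Add(Mul(-2377094, Pow(Mul(Add(164525, 87924), Pow(Add(Add(-2, Mul(-212, -1178, 1367)), -710701), -1)), -1)), Mul(993498, Pow(-1216016, -1))) = Add(Mul(-2377094, Pow(Mul(252449, Pow(Add(Add(-2, 341389112), -710701), -1)), -1)), Mul(993498, Rational(-1, 1216016))) = Add(Mul(-2377094, Pow(Mul(252449, Pow(Add(341389110, -710701), -1)), -1)), Rational(-496749, 608008)) = Add(Mul(-2377094, Pow(Mul(252449, Pow(340678409, -1)), -1)), Rational(-496749, 608008)) = Add(Mul(-2377094, Pow(Mul(252449, Rational(1, 340678409)), -1)), Rational(-496749, 608008)) = Add(Mul(-2377094, Pow(Rational(252449, 340678409), -1)), Rational(-496749, 608008)) = Add(Mul(-2377094, Rational(340678409, 252449)), Rational(-496749, 608008)) = Add(Rational(-809824601963446, 252449), Rational(-496749, 608008)) = Rational(-492379836715994663869, 153491011592)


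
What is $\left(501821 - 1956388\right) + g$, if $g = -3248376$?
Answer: $-4702943$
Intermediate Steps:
$\left(501821 - 1956388\right) + g = \left(501821 - 1956388\right) - 3248376 = -1454567 - 3248376 = -4702943$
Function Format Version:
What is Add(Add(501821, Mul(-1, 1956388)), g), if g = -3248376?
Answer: -4702943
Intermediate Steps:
Add(Add(501821, Mul(-1, 1956388)), g) = Add(Add(501821, Mul(-1, 1956388)), -3248376) = Add(Add(501821, -1956388), -3248376) = Add(-1454567, -3248376) = -4702943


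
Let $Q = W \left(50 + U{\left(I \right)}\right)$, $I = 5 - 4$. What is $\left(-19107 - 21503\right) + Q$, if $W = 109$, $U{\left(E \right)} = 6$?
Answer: $-34506$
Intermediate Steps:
$I = 1$
$Q = 6104$ ($Q = 109 \left(50 + 6\right) = 109 \cdot 56 = 6104$)
$\left(-19107 - 21503\right) + Q = \left(-19107 - 21503\right) + 6104 = -40610 + 6104 = -34506$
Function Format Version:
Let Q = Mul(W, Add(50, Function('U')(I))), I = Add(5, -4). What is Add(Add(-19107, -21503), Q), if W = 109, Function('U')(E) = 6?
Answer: -34506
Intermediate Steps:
I = 1
Q = 6104 (Q = Mul(109, Add(50, 6)) = Mul(109, 56) = 6104)
Add(Add(-19107, -21503), Q) = Add(Add(-19107, -21503), 6104) = Add(-40610, 6104) = -34506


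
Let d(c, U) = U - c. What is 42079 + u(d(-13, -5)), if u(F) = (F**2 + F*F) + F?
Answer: 42215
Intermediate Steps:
u(F) = F + 2*F**2 (u(F) = (F**2 + F**2) + F = 2*F**2 + F = F + 2*F**2)
42079 + u(d(-13, -5)) = 42079 + (-5 - 1*(-13))*(1 + 2*(-5 - 1*(-13))) = 42079 + (-5 + 13)*(1 + 2*(-5 + 13)) = 42079 + 8*(1 + 2*8) = 42079 + 8*(1 + 16) = 42079 + 8*17 = 42079 + 136 = 42215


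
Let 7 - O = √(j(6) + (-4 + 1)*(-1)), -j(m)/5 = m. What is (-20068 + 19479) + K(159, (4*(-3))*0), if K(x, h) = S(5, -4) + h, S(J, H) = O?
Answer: -582 - 3*I*√3 ≈ -582.0 - 5.1962*I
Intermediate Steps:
j(m) = -5*m
O = 7 - 3*I*√3 (O = 7 - √(-5*6 + (-4 + 1)*(-1)) = 7 - √(-30 - 3*(-1)) = 7 - √(-30 + 3) = 7 - √(-27) = 7 - 3*I*√3 ≈ 7.0 - 5.1962*I)
S(J, H) = 7 - 3*I*√3
K(x, h) = 7 + h - 3*I*√3 (K(x, h) = (7 - 3*I*√3) + h = 7 + h - 3*I*√3)
(-20068 + 19479) + K(159, (4*(-3))*0) = (-20068 + 19479) + (7 + (4*(-3))*0 - 3*I*√3) = -589 + (7 - 12*0 - 3*I*√3) = -589 + (7 + 0 - 3*I*√3) = -589 + (7 - 3*I*√3) = -582 - 3*I*√3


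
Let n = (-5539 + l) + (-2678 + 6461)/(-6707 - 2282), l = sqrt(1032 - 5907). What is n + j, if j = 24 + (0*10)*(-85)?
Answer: -49578118/8989 + 5*I*sqrt(195) ≈ -5515.4 + 69.821*I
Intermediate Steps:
l = 5*I*sqrt(195) (l = sqrt(-4875) = 5*I*sqrt(195) ≈ 69.821*I)
j = 24 (j = 24 + 0*(-85) = 24 + 0 = 24)
n = -49793854/8989 + 5*I*sqrt(195) (n = (-5539 + 5*I*sqrt(195)) + (-2678 + 6461)/(-6707 - 2282) = (-5539 + 5*I*sqrt(195)) + 3783/(-8989) = (-5539 + 5*I*sqrt(195)) + 3783*(-1/8989) = (-5539 + 5*I*sqrt(195)) - 3783/8989 = -49793854/8989 + 5*I*sqrt(195) ≈ -5539.4 + 69.821*I)
n + j = (-49793854/8989 + 5*I*sqrt(195)) + 24 = -49578118/8989 + 5*I*sqrt(195)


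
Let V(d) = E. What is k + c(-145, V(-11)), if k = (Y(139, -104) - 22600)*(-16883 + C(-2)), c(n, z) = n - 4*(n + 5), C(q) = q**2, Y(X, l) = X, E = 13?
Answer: 379119634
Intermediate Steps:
V(d) = 13
c(n, z) = -20 - 3*n (c(n, z) = n - 4*(5 + n) = n + (-20 - 4*n) = -20 - 3*n)
k = 379119219 (k = (139 - 22600)*(-16883 + (-2)**2) = -22461*(-16883 + 4) = -22461*(-16879) = 379119219)
k + c(-145, V(-11)) = 379119219 + (-20 - 3*(-145)) = 379119219 + (-20 + 435) = 379119219 + 415 = 379119634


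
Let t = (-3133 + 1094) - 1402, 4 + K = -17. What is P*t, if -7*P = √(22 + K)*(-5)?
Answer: -17205/7 ≈ -2457.9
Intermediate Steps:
K = -21 (K = -4 - 17 = -21)
t = -3441 (t = -2039 - 1402 = -3441)
P = 5/7 (P = -√(22 - 21)*(-5)/7 = -√1*(-5)/7 = -(-5)/7 = -⅐*(-5) = 5/7 ≈ 0.71429)
P*t = (5/7)*(-3441) = -17205/7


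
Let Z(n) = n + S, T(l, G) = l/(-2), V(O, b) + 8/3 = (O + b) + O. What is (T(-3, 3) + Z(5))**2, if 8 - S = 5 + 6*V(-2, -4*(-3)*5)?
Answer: 385641/4 ≈ 96410.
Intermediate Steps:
V(O, b) = -8/3 + b + 2*O (V(O, b) = -8/3 + ((O + b) + O) = -8/3 + (b + 2*O) = -8/3 + b + 2*O)
T(l, G) = -l/2 (T(l, G) = l*(-1/2) = -l/2)
S = -317 (S = 8 - (5 + 6*(-8/3 - 4*(-3)*5 + 2*(-2))) = 8 - (5 + 6*(-8/3 + 12*5 - 4)) = 8 - (5 + 6*(-8/3 + 60 - 4)) = 8 - (5 + 6*(160/3)) = 8 - (5 + 320) = 8 - 1*325 = 8 - 325 = -317)
Z(n) = -317 + n (Z(n) = n - 317 = -317 + n)
(T(-3, 3) + Z(5))**2 = (-1/2*(-3) + (-317 + 5))**2 = (3/2 - 312)**2 = (-621/2)**2 = 385641/4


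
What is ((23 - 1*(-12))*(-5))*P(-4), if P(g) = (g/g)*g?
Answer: 700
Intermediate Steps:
P(g) = g (P(g) = 1*g = g)
((23 - 1*(-12))*(-5))*P(-4) = ((23 - 1*(-12))*(-5))*(-4) = ((23 + 12)*(-5))*(-4) = (35*(-5))*(-4) = -175*(-4) = 700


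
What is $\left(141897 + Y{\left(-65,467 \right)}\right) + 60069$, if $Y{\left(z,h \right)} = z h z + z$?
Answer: $2174976$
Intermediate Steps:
$Y{\left(z,h \right)} = z + h z^{2}$ ($Y{\left(z,h \right)} = h z z + z = h z^{2} + z = z + h z^{2}$)
$\left(141897 + Y{\left(-65,467 \right)}\right) + 60069 = \left(141897 - 65 \left(1 + 467 \left(-65\right)\right)\right) + 60069 = \left(141897 - 65 \left(1 - 30355\right)\right) + 60069 = \left(141897 - -1973010\right) + 60069 = \left(141897 + 1973010\right) + 60069 = 2114907 + 60069 = 2174976$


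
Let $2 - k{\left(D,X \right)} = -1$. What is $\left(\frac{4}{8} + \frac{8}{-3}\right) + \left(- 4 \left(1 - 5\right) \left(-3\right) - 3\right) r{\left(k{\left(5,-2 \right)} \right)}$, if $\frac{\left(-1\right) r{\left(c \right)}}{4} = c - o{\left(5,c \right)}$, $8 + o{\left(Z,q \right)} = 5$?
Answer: $\frac{7331}{6} \approx 1221.8$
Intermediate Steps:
$o{\left(Z,q \right)} = -3$ ($o{\left(Z,q \right)} = -8 + 5 = -3$)
$k{\left(D,X \right)} = 3$ ($k{\left(D,X \right)} = 2 - -1 = 2 + 1 = 3$)
$r{\left(c \right)} = -12 - 4 c$ ($r{\left(c \right)} = - 4 \left(c - -3\right) = - 4 \left(c + 3\right) = - 4 \left(3 + c\right) = -12 - 4 c$)
$\left(\frac{4}{8} + \frac{8}{-3}\right) + \left(- 4 \left(1 - 5\right) \left(-3\right) - 3\right) r{\left(k{\left(5,-2 \right)} \right)} = \left(\frac{4}{8} + \frac{8}{-3}\right) + \left(- 4 \left(1 - 5\right) \left(-3\right) - 3\right) \left(-12 - 12\right) = \left(4 \cdot \frac{1}{8} + 8 \left(- \frac{1}{3}\right)\right) + \left(\left(-4\right) \left(-4\right) \left(-3\right) - 3\right) \left(-12 - 12\right) = \left(\frac{1}{2} - \frac{8}{3}\right) + \left(16 \left(-3\right) - 3\right) \left(-24\right) = - \frac{13}{6} + \left(-48 - 3\right) \left(-24\right) = - \frac{13}{6} - -1224 = - \frac{13}{6} + 1224 = \frac{7331}{6}$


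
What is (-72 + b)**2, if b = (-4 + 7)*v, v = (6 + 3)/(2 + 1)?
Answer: 3969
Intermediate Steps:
v = 3 (v = 9/3 = 9*(1/3) = 3)
b = 9 (b = (-4 + 7)*3 = 3*3 = 9)
(-72 + b)**2 = (-72 + 9)**2 = (-63)**2 = 3969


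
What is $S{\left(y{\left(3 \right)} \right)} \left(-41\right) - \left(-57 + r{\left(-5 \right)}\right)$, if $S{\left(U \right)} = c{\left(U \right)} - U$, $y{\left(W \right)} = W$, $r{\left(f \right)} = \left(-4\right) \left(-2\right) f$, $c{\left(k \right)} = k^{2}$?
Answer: $-149$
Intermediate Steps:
$r{\left(f \right)} = 8 f$
$S{\left(U \right)} = U^{2} - U$
$S{\left(y{\left(3 \right)} \right)} \left(-41\right) - \left(-57 + r{\left(-5 \right)}\right) = 3 \left(-1 + 3\right) \left(-41\right) + \left(57 - 8 \left(-5\right)\right) = 3 \cdot 2 \left(-41\right) + \left(57 - -40\right) = 6 \left(-41\right) + \left(57 + 40\right) = -246 + 97 = -149$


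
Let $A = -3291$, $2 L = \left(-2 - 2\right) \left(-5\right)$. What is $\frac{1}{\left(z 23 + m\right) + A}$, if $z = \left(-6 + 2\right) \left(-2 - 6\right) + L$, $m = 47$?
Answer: $- \frac{1}{2278} \approx -0.00043898$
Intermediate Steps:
$L = 10$ ($L = \frac{\left(-2 - 2\right) \left(-5\right)}{2} = \frac{\left(-4\right) \left(-5\right)}{2} = \frac{1}{2} \cdot 20 = 10$)
$z = 42$ ($z = \left(-6 + 2\right) \left(-2 - 6\right) + 10 = \left(-4\right) \left(-8\right) + 10 = 32 + 10 = 42$)
$\frac{1}{\left(z 23 + m\right) + A} = \frac{1}{\left(42 \cdot 23 + 47\right) - 3291} = \frac{1}{\left(966 + 47\right) - 3291} = \frac{1}{1013 - 3291} = \frac{1}{-2278} = - \frac{1}{2278}$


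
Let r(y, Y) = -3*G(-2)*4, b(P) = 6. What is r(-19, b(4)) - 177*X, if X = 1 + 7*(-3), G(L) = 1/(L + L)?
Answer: 3543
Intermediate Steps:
G(L) = 1/(2*L)
r(y, Y) = 3 (r(y, Y) = -3/(2*(-2))*4 = -3*(-1)/(2*2)*4 = -3*(-1/4)*4 = (3/4)*4 = 3)
X = -20 (X = 1 - 21 = -20)
r(-19, b(4)) - 177*X = 3 - 177*(-20) = 3 + 3540 = 3543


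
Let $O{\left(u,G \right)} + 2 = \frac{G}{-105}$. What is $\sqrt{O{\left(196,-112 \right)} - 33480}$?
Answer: $\frac{i \sqrt{7533210}}{15} \approx 182.98 i$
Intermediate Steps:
$O{\left(u,G \right)} = -2 - \frac{G}{105}$ ($O{\left(u,G \right)} = -2 + \frac{G}{-105} = -2 + G \left(- \frac{1}{105}\right) = -2 - \frac{G}{105}$)
$\sqrt{O{\left(196,-112 \right)} - 33480} = \sqrt{\left(-2 - - \frac{16}{15}\right) - 33480} = \sqrt{\left(-2 + \frac{16}{15}\right) - 33480} = \sqrt{- \frac{14}{15} - 33480} = \sqrt{- \frac{502214}{15}} = \frac{i \sqrt{7533210}}{15}$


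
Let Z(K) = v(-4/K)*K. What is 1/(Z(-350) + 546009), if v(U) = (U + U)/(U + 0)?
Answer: 1/545309 ≈ 1.8338e-6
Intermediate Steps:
v(U) = 2 (v(U) = (2*U)/U = 2)
Z(K) = 2*K
1/(Z(-350) + 546009) = 1/(2*(-350) + 546009) = 1/(-700 + 546009) = 1/545309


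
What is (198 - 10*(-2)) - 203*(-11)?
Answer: 2451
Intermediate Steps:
(198 - 10*(-2)) - 203*(-11) = (198 - 1*(-20)) + 2233 = (198 + 20) + 2233 = 218 + 2233 = 2451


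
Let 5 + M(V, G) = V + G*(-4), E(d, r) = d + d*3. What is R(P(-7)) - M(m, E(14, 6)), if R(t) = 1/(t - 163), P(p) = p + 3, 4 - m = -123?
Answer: 17033/167 ≈ 101.99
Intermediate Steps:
m = 127 (m = 4 - 1*(-123) = 4 + 123 = 127)
P(p) = 3 + p
R(t) = 1/(-163 + t)
E(d, r) = 4*d (E(d, r) = d + 3*d = 4*d)
M(V, G) = -5 + V - 4*G (M(V, G) = -5 + (V + G*(-4)) = -5 + (V - 4*G) = -5 + V - 4*G)
R(P(-7)) - M(m, E(14, 6)) = 1/(-163 + (3 - 7)) - (-5 + 127 - 16*14) = 1/(-163 - 4) - (-5 + 127 - 4*56) = 1/(-167) - (-5 + 127 - 224) = -1/167 - 1*(-102) = -1/167 + 102 = 17033/167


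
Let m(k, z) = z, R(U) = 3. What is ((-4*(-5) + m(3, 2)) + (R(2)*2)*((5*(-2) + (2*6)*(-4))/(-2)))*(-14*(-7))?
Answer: 19208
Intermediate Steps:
((-4*(-5) + m(3, 2)) + (R(2)*2)*((5*(-2) + (2*6)*(-4))/(-2)))*(-14*(-7)) = ((-4*(-5) + 2) + (3*2)*((5*(-2) + (2*6)*(-4))/(-2)))*(-14*(-7)) = ((20 + 2) + 6*((-10 + 12*(-4))*(-½)))*98 = (22 + 6*((-10 - 48)*(-½)))*98 = (22 + 6*(-58*(-½)))*98 = (22 + 6*29)*98 = (22 + 174)*98 = 196*98 = 19208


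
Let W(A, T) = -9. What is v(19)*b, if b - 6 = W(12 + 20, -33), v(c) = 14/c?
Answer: -42/19 ≈ -2.2105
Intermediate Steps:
b = -3 (b = 6 - 9 = -3)
v(19)*b = (14/19)*(-3) = -42/19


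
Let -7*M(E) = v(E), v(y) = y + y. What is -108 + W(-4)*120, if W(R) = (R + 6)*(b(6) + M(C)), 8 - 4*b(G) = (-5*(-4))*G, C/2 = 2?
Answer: -49716/7 ≈ -7102.3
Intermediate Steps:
C = 4 (C = 2*2 = 4)
v(y) = 2*y
M(E) = -2*E/7
b(G) = 2 - 5*G (b(G) = 2 - (-5*(-4))*G/4 = 2 - 5*G)
W(R) = -1224/7 - 204*R/7 (W(R) = (R + 6)*((2 - 5*6) - 2/7*4) = (6 + R)*((2 - 30) - 8/7) = (6 + R)*(-28 - 8/7) = (6 + R)*(-204/7) = -1224/7 - 204*R/7)
-108 + W(-4)*120 = -108 + (-1224/7 - 204/7*(-4))*120 = -108 + (-1224/7 + 816/7)*120 = -108 - 408/7*120 = -108 - 48960/7 = -49716/7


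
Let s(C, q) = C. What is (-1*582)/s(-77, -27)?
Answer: 582/77 ≈ 7.5584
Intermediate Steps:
(-1*582)/s(-77, -27) = -1*582/(-77) = -582*(-1/77) = 582/77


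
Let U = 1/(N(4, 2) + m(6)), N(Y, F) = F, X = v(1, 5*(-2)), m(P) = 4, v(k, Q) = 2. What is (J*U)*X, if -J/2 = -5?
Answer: 10/3 ≈ 3.3333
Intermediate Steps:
J = 10 (J = -2*(-5) = 10)
X = 2
U = ⅙ (U = 1/(2 + 4) = 1/6 = ⅙ ≈ 0.16667)
(J*U)*X = (10*(⅙))*2 = (5/3)*2 = 10/3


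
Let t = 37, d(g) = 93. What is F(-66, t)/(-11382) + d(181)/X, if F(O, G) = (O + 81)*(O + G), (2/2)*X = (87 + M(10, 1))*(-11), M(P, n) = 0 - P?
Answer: -32861/459074 ≈ -0.071581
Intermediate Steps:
M(P, n) = -P
X = -847 (X = (87 - 1*10)*(-11) = (87 - 10)*(-11) = 77*(-11) = -847)
F(O, G) = (81 + O)*(G + O)
F(-66, t)/(-11382) + d(181)/X = ((-66)**2 + 81*37 + 81*(-66) + 37*(-66))/(-11382) + 93/(-847) = (4356 + 2997 - 5346 - 2442)*(-1/11382) + 93*(-1/847) = -435*(-1/11382) - 93/847 = 145/3794 - 93/847 = -32861/459074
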